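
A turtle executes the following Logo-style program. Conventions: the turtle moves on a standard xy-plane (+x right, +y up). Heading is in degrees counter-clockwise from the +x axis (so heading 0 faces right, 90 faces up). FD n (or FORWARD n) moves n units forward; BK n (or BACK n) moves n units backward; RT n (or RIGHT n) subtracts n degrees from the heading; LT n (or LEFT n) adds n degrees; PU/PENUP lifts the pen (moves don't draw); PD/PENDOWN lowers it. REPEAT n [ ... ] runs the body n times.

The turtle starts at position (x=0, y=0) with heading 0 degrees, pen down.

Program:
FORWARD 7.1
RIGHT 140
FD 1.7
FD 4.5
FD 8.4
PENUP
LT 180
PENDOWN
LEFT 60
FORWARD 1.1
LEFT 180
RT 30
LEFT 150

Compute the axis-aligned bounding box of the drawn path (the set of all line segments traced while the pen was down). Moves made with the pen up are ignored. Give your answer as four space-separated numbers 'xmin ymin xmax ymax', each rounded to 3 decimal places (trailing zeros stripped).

Answer: -4.275 -9.385 7.1 0

Derivation:
Executing turtle program step by step:
Start: pos=(0,0), heading=0, pen down
FD 7.1: (0,0) -> (7.1,0) [heading=0, draw]
RT 140: heading 0 -> 220
FD 1.7: (7.1,0) -> (5.798,-1.093) [heading=220, draw]
FD 4.5: (5.798,-1.093) -> (2.351,-3.985) [heading=220, draw]
FD 8.4: (2.351,-3.985) -> (-4.084,-9.385) [heading=220, draw]
PU: pen up
LT 180: heading 220 -> 40
PD: pen down
LT 60: heading 40 -> 100
FD 1.1: (-4.084,-9.385) -> (-4.275,-8.301) [heading=100, draw]
LT 180: heading 100 -> 280
RT 30: heading 280 -> 250
LT 150: heading 250 -> 40
Final: pos=(-4.275,-8.301), heading=40, 5 segment(s) drawn

Segment endpoints: x in {-4.275, -4.084, 0, 2.351, 5.798, 7.1}, y in {-9.385, -8.301, -3.985, -1.093, 0}
xmin=-4.275, ymin=-9.385, xmax=7.1, ymax=0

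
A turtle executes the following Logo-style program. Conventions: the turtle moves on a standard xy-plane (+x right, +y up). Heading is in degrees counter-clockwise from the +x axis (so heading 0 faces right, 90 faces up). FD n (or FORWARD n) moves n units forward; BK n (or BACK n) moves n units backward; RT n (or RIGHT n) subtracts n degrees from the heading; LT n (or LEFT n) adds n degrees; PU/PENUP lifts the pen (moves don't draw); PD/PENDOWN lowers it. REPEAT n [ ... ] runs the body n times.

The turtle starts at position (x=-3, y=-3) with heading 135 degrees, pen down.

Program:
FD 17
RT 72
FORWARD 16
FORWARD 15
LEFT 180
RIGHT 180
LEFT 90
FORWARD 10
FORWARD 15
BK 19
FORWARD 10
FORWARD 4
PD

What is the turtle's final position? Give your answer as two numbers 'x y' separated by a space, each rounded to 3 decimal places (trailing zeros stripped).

Executing turtle program step by step:
Start: pos=(-3,-3), heading=135, pen down
FD 17: (-3,-3) -> (-15.021,9.021) [heading=135, draw]
RT 72: heading 135 -> 63
FD 16: (-15.021,9.021) -> (-7.757,23.277) [heading=63, draw]
FD 15: (-7.757,23.277) -> (-0.947,36.642) [heading=63, draw]
LT 180: heading 63 -> 243
RT 180: heading 243 -> 63
LT 90: heading 63 -> 153
FD 10: (-0.947,36.642) -> (-9.857,41.182) [heading=153, draw]
FD 15: (-9.857,41.182) -> (-23.222,47.992) [heading=153, draw]
BK 19: (-23.222,47.992) -> (-6.293,39.366) [heading=153, draw]
FD 10: (-6.293,39.366) -> (-15.203,43.906) [heading=153, draw]
FD 4: (-15.203,43.906) -> (-18.767,45.722) [heading=153, draw]
PD: pen down
Final: pos=(-18.767,45.722), heading=153, 8 segment(s) drawn

Answer: -18.767 45.722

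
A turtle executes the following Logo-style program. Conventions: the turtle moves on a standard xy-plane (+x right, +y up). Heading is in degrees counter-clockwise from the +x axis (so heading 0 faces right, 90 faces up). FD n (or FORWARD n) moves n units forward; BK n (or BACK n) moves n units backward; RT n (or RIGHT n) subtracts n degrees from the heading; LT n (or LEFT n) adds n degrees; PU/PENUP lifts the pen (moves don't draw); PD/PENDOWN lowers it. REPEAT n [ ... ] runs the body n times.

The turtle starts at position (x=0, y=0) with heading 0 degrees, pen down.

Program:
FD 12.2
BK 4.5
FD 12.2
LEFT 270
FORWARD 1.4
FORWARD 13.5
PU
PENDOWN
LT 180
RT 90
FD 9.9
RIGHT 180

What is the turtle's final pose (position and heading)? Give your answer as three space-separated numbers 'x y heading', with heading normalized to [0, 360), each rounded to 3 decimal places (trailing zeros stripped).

Executing turtle program step by step:
Start: pos=(0,0), heading=0, pen down
FD 12.2: (0,0) -> (12.2,0) [heading=0, draw]
BK 4.5: (12.2,0) -> (7.7,0) [heading=0, draw]
FD 12.2: (7.7,0) -> (19.9,0) [heading=0, draw]
LT 270: heading 0 -> 270
FD 1.4: (19.9,0) -> (19.9,-1.4) [heading=270, draw]
FD 13.5: (19.9,-1.4) -> (19.9,-14.9) [heading=270, draw]
PU: pen up
PD: pen down
LT 180: heading 270 -> 90
RT 90: heading 90 -> 0
FD 9.9: (19.9,-14.9) -> (29.8,-14.9) [heading=0, draw]
RT 180: heading 0 -> 180
Final: pos=(29.8,-14.9), heading=180, 6 segment(s) drawn

Answer: 29.8 -14.9 180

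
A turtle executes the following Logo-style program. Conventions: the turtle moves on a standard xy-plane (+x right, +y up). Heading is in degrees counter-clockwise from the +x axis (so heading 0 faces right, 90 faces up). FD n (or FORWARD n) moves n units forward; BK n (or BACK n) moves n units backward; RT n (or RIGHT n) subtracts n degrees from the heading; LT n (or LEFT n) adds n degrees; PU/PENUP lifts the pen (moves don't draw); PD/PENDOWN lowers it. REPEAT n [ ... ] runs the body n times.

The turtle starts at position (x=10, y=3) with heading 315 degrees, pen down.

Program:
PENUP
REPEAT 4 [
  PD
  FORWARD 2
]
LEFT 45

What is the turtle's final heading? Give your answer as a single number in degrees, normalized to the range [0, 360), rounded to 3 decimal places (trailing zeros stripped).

Answer: 0

Derivation:
Executing turtle program step by step:
Start: pos=(10,3), heading=315, pen down
PU: pen up
REPEAT 4 [
  -- iteration 1/4 --
  PD: pen down
  FD 2: (10,3) -> (11.414,1.586) [heading=315, draw]
  -- iteration 2/4 --
  PD: pen down
  FD 2: (11.414,1.586) -> (12.828,0.172) [heading=315, draw]
  -- iteration 3/4 --
  PD: pen down
  FD 2: (12.828,0.172) -> (14.243,-1.243) [heading=315, draw]
  -- iteration 4/4 --
  PD: pen down
  FD 2: (14.243,-1.243) -> (15.657,-2.657) [heading=315, draw]
]
LT 45: heading 315 -> 0
Final: pos=(15.657,-2.657), heading=0, 4 segment(s) drawn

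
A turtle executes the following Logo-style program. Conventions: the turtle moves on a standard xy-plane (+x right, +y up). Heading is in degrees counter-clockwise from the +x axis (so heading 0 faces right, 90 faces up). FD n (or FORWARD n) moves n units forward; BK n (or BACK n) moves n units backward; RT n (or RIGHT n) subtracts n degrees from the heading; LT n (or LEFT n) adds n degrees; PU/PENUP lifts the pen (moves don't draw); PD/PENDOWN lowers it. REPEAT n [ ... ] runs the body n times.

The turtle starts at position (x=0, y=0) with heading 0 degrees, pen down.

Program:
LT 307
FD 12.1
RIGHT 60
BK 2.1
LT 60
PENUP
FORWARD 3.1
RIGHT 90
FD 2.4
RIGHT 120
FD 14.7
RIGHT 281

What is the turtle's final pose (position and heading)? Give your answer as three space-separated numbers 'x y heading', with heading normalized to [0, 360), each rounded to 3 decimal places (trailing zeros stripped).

Executing turtle program step by step:
Start: pos=(0,0), heading=0, pen down
LT 307: heading 0 -> 307
FD 12.1: (0,0) -> (7.282,-9.663) [heading=307, draw]
RT 60: heading 307 -> 247
BK 2.1: (7.282,-9.663) -> (8.102,-7.73) [heading=247, draw]
LT 60: heading 247 -> 307
PU: pen up
FD 3.1: (8.102,-7.73) -> (9.968,-10.206) [heading=307, move]
RT 90: heading 307 -> 217
FD 2.4: (9.968,-10.206) -> (8.051,-11.651) [heading=217, move]
RT 120: heading 217 -> 97
FD 14.7: (8.051,-11.651) -> (6.26,2.94) [heading=97, move]
RT 281: heading 97 -> 176
Final: pos=(6.26,2.94), heading=176, 2 segment(s) drawn

Answer: 6.26 2.94 176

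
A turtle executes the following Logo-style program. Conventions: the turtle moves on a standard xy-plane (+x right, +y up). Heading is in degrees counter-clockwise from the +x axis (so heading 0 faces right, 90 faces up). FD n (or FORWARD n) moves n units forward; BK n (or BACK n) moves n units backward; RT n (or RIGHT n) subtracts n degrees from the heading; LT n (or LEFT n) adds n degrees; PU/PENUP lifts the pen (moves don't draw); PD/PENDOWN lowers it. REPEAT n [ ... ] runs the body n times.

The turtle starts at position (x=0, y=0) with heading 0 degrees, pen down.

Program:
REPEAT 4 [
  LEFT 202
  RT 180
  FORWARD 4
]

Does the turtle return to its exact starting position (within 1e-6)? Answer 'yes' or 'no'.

Executing turtle program step by step:
Start: pos=(0,0), heading=0, pen down
REPEAT 4 [
  -- iteration 1/4 --
  LT 202: heading 0 -> 202
  RT 180: heading 202 -> 22
  FD 4: (0,0) -> (3.709,1.498) [heading=22, draw]
  -- iteration 2/4 --
  LT 202: heading 22 -> 224
  RT 180: heading 224 -> 44
  FD 4: (3.709,1.498) -> (6.586,4.277) [heading=44, draw]
  -- iteration 3/4 --
  LT 202: heading 44 -> 246
  RT 180: heading 246 -> 66
  FD 4: (6.586,4.277) -> (8.213,7.931) [heading=66, draw]
  -- iteration 4/4 --
  LT 202: heading 66 -> 268
  RT 180: heading 268 -> 88
  FD 4: (8.213,7.931) -> (8.353,11.929) [heading=88, draw]
]
Final: pos=(8.353,11.929), heading=88, 4 segment(s) drawn

Start position: (0, 0)
Final position: (8.353, 11.929)
Distance = 14.562; >= 1e-6 -> NOT closed

Answer: no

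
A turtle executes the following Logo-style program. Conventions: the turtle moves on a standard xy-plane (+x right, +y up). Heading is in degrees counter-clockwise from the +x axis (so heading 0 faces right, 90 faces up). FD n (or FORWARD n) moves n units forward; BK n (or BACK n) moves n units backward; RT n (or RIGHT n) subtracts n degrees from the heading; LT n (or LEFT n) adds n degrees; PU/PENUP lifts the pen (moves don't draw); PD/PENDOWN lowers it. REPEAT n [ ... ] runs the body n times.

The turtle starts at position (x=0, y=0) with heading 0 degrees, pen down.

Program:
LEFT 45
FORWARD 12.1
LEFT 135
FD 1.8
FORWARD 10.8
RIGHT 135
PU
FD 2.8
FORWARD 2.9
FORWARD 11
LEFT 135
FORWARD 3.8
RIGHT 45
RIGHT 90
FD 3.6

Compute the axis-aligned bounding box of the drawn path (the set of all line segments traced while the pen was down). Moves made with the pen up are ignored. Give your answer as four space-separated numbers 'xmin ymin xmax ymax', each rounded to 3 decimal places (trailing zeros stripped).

Answer: -4.044 0 8.556 8.556

Derivation:
Executing turtle program step by step:
Start: pos=(0,0), heading=0, pen down
LT 45: heading 0 -> 45
FD 12.1: (0,0) -> (8.556,8.556) [heading=45, draw]
LT 135: heading 45 -> 180
FD 1.8: (8.556,8.556) -> (6.756,8.556) [heading=180, draw]
FD 10.8: (6.756,8.556) -> (-4.044,8.556) [heading=180, draw]
RT 135: heading 180 -> 45
PU: pen up
FD 2.8: (-4.044,8.556) -> (-2.064,10.536) [heading=45, move]
FD 2.9: (-2.064,10.536) -> (-0.013,12.587) [heading=45, move]
FD 11: (-0.013,12.587) -> (7.765,20.365) [heading=45, move]
LT 135: heading 45 -> 180
FD 3.8: (7.765,20.365) -> (3.965,20.365) [heading=180, move]
RT 45: heading 180 -> 135
RT 90: heading 135 -> 45
FD 3.6: (3.965,20.365) -> (6.51,22.91) [heading=45, move]
Final: pos=(6.51,22.91), heading=45, 3 segment(s) drawn

Segment endpoints: x in {-4.044, 0, 6.756, 8.556}, y in {0, 8.556, 8.556}
xmin=-4.044, ymin=0, xmax=8.556, ymax=8.556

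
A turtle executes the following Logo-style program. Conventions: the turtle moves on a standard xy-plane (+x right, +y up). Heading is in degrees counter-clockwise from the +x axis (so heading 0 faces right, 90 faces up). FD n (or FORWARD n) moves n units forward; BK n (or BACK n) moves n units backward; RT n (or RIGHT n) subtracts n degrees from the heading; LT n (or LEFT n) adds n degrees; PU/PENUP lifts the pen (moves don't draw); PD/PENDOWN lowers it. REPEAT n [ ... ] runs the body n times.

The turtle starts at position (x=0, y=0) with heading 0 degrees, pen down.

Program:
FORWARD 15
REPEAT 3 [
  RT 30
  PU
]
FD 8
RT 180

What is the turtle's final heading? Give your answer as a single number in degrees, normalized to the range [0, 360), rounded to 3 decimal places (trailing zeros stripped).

Executing turtle program step by step:
Start: pos=(0,0), heading=0, pen down
FD 15: (0,0) -> (15,0) [heading=0, draw]
REPEAT 3 [
  -- iteration 1/3 --
  RT 30: heading 0 -> 330
  PU: pen up
  -- iteration 2/3 --
  RT 30: heading 330 -> 300
  PU: pen up
  -- iteration 3/3 --
  RT 30: heading 300 -> 270
  PU: pen up
]
FD 8: (15,0) -> (15,-8) [heading=270, move]
RT 180: heading 270 -> 90
Final: pos=(15,-8), heading=90, 1 segment(s) drawn

Answer: 90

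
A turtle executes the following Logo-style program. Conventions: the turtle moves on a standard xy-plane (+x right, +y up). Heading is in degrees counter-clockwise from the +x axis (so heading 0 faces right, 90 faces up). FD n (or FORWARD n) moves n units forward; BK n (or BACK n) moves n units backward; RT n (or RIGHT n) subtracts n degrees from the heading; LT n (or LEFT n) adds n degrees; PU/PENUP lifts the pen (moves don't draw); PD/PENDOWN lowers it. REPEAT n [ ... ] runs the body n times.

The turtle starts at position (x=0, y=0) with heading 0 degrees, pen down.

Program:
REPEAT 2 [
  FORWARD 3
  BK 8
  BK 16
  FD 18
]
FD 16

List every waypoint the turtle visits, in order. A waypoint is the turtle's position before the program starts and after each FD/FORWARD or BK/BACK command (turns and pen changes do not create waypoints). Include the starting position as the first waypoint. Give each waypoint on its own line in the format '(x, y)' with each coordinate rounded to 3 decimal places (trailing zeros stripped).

Answer: (0, 0)
(3, 0)
(-5, 0)
(-21, 0)
(-3, 0)
(0, 0)
(-8, 0)
(-24, 0)
(-6, 0)
(10, 0)

Derivation:
Executing turtle program step by step:
Start: pos=(0,0), heading=0, pen down
REPEAT 2 [
  -- iteration 1/2 --
  FD 3: (0,0) -> (3,0) [heading=0, draw]
  BK 8: (3,0) -> (-5,0) [heading=0, draw]
  BK 16: (-5,0) -> (-21,0) [heading=0, draw]
  FD 18: (-21,0) -> (-3,0) [heading=0, draw]
  -- iteration 2/2 --
  FD 3: (-3,0) -> (0,0) [heading=0, draw]
  BK 8: (0,0) -> (-8,0) [heading=0, draw]
  BK 16: (-8,0) -> (-24,0) [heading=0, draw]
  FD 18: (-24,0) -> (-6,0) [heading=0, draw]
]
FD 16: (-6,0) -> (10,0) [heading=0, draw]
Final: pos=(10,0), heading=0, 9 segment(s) drawn
Waypoints (10 total):
(0, 0)
(3, 0)
(-5, 0)
(-21, 0)
(-3, 0)
(0, 0)
(-8, 0)
(-24, 0)
(-6, 0)
(10, 0)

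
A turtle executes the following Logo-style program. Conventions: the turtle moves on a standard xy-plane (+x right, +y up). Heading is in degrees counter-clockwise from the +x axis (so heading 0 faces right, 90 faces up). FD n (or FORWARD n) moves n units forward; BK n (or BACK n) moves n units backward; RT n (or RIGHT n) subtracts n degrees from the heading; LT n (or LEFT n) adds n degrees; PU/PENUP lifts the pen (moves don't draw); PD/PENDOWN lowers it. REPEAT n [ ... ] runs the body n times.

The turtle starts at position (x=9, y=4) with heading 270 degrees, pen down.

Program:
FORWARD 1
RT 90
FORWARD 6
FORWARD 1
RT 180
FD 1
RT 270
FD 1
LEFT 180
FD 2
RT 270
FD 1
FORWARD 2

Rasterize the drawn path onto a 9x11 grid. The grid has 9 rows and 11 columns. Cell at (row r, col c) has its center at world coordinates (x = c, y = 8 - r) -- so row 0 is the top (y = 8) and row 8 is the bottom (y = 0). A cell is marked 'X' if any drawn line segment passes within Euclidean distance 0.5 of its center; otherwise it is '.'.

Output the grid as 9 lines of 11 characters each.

Segment 0: (9,4) -> (9,3)
Segment 1: (9,3) -> (3,3)
Segment 2: (3,3) -> (2,3)
Segment 3: (2,3) -> (3,3)
Segment 4: (3,3) -> (3,4)
Segment 5: (3,4) -> (3,2)
Segment 6: (3,2) -> (4,2)
Segment 7: (4,2) -> (6,2)

Answer: ...........
...........
...........
...........
...X.....X.
..XXXXXXXX.
...XXXX....
...........
...........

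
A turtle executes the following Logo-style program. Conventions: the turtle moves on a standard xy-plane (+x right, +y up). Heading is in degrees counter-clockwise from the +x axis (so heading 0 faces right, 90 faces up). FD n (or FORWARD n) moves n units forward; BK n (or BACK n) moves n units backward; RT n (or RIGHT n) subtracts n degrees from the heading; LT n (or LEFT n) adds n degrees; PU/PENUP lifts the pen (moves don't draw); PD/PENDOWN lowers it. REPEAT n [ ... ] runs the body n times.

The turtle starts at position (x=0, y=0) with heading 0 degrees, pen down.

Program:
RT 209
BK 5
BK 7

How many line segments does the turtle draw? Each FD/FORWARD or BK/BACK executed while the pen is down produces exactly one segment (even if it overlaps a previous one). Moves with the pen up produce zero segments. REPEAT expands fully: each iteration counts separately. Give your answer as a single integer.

Executing turtle program step by step:
Start: pos=(0,0), heading=0, pen down
RT 209: heading 0 -> 151
BK 5: (0,0) -> (4.373,-2.424) [heading=151, draw]
BK 7: (4.373,-2.424) -> (10.495,-5.818) [heading=151, draw]
Final: pos=(10.495,-5.818), heading=151, 2 segment(s) drawn
Segments drawn: 2

Answer: 2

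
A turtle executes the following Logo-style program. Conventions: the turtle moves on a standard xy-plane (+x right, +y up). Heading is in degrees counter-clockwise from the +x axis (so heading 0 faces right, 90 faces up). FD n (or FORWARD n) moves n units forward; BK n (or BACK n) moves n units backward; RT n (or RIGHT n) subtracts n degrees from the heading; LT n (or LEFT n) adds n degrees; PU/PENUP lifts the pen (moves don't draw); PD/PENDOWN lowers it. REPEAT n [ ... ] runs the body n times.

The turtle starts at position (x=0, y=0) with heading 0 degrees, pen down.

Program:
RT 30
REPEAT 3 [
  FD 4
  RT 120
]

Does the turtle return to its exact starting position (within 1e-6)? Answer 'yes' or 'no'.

Executing turtle program step by step:
Start: pos=(0,0), heading=0, pen down
RT 30: heading 0 -> 330
REPEAT 3 [
  -- iteration 1/3 --
  FD 4: (0,0) -> (3.464,-2) [heading=330, draw]
  RT 120: heading 330 -> 210
  -- iteration 2/3 --
  FD 4: (3.464,-2) -> (0,-4) [heading=210, draw]
  RT 120: heading 210 -> 90
  -- iteration 3/3 --
  FD 4: (0,-4) -> (0,0) [heading=90, draw]
  RT 120: heading 90 -> 330
]
Final: pos=(0,0), heading=330, 3 segment(s) drawn

Start position: (0, 0)
Final position: (0, 0)
Distance = 0; < 1e-6 -> CLOSED

Answer: yes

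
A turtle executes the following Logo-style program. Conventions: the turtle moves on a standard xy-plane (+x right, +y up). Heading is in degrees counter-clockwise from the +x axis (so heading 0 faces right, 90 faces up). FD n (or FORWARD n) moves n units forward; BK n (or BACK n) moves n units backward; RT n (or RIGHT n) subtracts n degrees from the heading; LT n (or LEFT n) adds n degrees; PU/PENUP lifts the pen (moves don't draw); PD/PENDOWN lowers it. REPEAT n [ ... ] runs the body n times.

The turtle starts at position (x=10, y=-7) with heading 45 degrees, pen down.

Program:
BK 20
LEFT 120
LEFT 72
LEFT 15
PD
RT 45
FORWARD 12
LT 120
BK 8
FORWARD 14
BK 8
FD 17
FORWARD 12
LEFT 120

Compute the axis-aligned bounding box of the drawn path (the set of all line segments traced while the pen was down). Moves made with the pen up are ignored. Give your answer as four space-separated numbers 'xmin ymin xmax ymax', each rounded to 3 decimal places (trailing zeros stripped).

Answer: -21.544 -41.295 10 -7

Derivation:
Executing turtle program step by step:
Start: pos=(10,-7), heading=45, pen down
BK 20: (10,-7) -> (-4.142,-21.142) [heading=45, draw]
LT 120: heading 45 -> 165
LT 72: heading 165 -> 237
LT 15: heading 237 -> 252
PD: pen down
RT 45: heading 252 -> 207
FD 12: (-4.142,-21.142) -> (-14.834,-26.59) [heading=207, draw]
LT 120: heading 207 -> 327
BK 8: (-14.834,-26.59) -> (-21.544,-22.233) [heading=327, draw]
FD 14: (-21.544,-22.233) -> (-9.802,-29.858) [heading=327, draw]
BK 8: (-9.802,-29.858) -> (-16.512,-25.501) [heading=327, draw]
FD 17: (-16.512,-25.501) -> (-2.254,-34.76) [heading=327, draw]
FD 12: (-2.254,-34.76) -> (7.81,-41.295) [heading=327, draw]
LT 120: heading 327 -> 87
Final: pos=(7.81,-41.295), heading=87, 7 segment(s) drawn

Segment endpoints: x in {-21.544, -16.512, -14.834, -9.802, -4.142, -2.254, 7.81, 10}, y in {-41.295, -34.76, -29.858, -26.59, -25.501, -22.233, -21.142, -7}
xmin=-21.544, ymin=-41.295, xmax=10, ymax=-7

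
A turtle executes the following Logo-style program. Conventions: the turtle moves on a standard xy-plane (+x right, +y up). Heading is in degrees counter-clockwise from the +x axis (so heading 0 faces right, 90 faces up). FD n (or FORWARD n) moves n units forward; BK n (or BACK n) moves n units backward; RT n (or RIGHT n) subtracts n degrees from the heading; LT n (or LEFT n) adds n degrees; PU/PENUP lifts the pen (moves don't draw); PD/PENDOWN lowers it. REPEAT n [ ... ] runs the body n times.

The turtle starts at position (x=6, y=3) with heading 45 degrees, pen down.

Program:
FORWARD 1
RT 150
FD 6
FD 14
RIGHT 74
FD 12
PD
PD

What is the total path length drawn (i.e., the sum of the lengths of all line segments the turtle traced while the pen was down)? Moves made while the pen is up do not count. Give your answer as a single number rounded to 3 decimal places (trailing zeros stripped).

Answer: 33

Derivation:
Executing turtle program step by step:
Start: pos=(6,3), heading=45, pen down
FD 1: (6,3) -> (6.707,3.707) [heading=45, draw]
RT 150: heading 45 -> 255
FD 6: (6.707,3.707) -> (5.154,-2.088) [heading=255, draw]
FD 14: (5.154,-2.088) -> (1.531,-15.611) [heading=255, draw]
RT 74: heading 255 -> 181
FD 12: (1.531,-15.611) -> (-10.467,-15.821) [heading=181, draw]
PD: pen down
PD: pen down
Final: pos=(-10.467,-15.821), heading=181, 4 segment(s) drawn

Segment lengths:
  seg 1: (6,3) -> (6.707,3.707), length = 1
  seg 2: (6.707,3.707) -> (5.154,-2.088), length = 6
  seg 3: (5.154,-2.088) -> (1.531,-15.611), length = 14
  seg 4: (1.531,-15.611) -> (-10.467,-15.821), length = 12
Total = 33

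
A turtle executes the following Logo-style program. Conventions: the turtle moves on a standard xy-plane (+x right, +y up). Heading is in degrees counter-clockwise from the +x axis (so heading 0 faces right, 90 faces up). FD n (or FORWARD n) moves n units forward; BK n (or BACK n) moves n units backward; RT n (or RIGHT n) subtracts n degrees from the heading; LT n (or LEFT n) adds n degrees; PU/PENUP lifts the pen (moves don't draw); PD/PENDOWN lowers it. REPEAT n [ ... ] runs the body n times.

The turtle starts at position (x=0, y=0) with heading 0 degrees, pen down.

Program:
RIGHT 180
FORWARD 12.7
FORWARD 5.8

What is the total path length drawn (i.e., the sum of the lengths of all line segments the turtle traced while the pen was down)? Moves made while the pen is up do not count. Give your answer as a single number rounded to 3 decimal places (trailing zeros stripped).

Executing turtle program step by step:
Start: pos=(0,0), heading=0, pen down
RT 180: heading 0 -> 180
FD 12.7: (0,0) -> (-12.7,0) [heading=180, draw]
FD 5.8: (-12.7,0) -> (-18.5,0) [heading=180, draw]
Final: pos=(-18.5,0), heading=180, 2 segment(s) drawn

Segment lengths:
  seg 1: (0,0) -> (-12.7,0), length = 12.7
  seg 2: (-12.7,0) -> (-18.5,0), length = 5.8
Total = 18.5

Answer: 18.5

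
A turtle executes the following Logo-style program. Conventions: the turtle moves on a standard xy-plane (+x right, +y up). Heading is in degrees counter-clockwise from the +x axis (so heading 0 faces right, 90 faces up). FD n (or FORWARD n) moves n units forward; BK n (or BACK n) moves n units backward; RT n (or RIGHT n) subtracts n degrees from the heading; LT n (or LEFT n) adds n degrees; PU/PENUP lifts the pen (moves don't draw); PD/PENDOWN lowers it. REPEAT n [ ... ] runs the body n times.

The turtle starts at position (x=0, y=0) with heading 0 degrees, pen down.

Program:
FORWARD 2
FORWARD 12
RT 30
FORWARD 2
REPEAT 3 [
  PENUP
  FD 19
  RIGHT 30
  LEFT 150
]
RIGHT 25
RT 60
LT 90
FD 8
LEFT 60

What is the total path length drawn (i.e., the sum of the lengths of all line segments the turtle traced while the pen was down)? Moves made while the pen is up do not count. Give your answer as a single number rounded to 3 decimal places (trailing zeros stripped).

Executing turtle program step by step:
Start: pos=(0,0), heading=0, pen down
FD 2: (0,0) -> (2,0) [heading=0, draw]
FD 12: (2,0) -> (14,0) [heading=0, draw]
RT 30: heading 0 -> 330
FD 2: (14,0) -> (15.732,-1) [heading=330, draw]
REPEAT 3 [
  -- iteration 1/3 --
  PU: pen up
  FD 19: (15.732,-1) -> (32.187,-10.5) [heading=330, move]
  RT 30: heading 330 -> 300
  LT 150: heading 300 -> 90
  -- iteration 2/3 --
  PU: pen up
  FD 19: (32.187,-10.5) -> (32.187,8.5) [heading=90, move]
  RT 30: heading 90 -> 60
  LT 150: heading 60 -> 210
  -- iteration 3/3 --
  PU: pen up
  FD 19: (32.187,8.5) -> (15.732,-1) [heading=210, move]
  RT 30: heading 210 -> 180
  LT 150: heading 180 -> 330
]
RT 25: heading 330 -> 305
RT 60: heading 305 -> 245
LT 90: heading 245 -> 335
FD 8: (15.732,-1) -> (22.983,-4.381) [heading=335, move]
LT 60: heading 335 -> 35
Final: pos=(22.983,-4.381), heading=35, 3 segment(s) drawn

Segment lengths:
  seg 1: (0,0) -> (2,0), length = 2
  seg 2: (2,0) -> (14,0), length = 12
  seg 3: (14,0) -> (15.732,-1), length = 2
Total = 16

Answer: 16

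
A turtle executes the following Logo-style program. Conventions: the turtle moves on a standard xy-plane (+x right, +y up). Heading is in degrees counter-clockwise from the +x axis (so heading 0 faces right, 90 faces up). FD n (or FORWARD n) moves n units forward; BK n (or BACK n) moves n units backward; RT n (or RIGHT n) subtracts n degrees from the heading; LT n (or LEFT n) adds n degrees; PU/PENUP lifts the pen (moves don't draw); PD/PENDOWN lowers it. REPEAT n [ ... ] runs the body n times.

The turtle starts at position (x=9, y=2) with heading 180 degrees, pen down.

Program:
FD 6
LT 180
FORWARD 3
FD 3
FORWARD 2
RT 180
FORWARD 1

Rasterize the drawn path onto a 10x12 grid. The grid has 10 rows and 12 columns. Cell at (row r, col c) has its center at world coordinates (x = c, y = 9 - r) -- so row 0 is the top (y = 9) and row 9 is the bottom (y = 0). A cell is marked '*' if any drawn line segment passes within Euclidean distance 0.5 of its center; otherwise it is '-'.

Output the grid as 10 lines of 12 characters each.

Answer: ------------
------------
------------
------------
------------
------------
------------
---*********
------------
------------

Derivation:
Segment 0: (9,2) -> (3,2)
Segment 1: (3,2) -> (6,2)
Segment 2: (6,2) -> (9,2)
Segment 3: (9,2) -> (11,2)
Segment 4: (11,2) -> (10,2)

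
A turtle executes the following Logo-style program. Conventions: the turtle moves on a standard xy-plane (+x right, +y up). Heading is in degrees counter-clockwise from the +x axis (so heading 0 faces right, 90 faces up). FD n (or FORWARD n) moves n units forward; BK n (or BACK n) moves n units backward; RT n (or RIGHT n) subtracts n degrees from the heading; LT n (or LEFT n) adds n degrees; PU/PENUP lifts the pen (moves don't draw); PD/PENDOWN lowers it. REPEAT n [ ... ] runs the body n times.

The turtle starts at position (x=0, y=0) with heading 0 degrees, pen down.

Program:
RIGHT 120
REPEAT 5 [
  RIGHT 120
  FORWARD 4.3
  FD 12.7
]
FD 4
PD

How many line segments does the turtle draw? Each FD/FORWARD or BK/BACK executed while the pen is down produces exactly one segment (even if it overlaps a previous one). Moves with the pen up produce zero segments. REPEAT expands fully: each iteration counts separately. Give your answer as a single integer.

Answer: 11

Derivation:
Executing turtle program step by step:
Start: pos=(0,0), heading=0, pen down
RT 120: heading 0 -> 240
REPEAT 5 [
  -- iteration 1/5 --
  RT 120: heading 240 -> 120
  FD 4.3: (0,0) -> (-2.15,3.724) [heading=120, draw]
  FD 12.7: (-2.15,3.724) -> (-8.5,14.722) [heading=120, draw]
  -- iteration 2/5 --
  RT 120: heading 120 -> 0
  FD 4.3: (-8.5,14.722) -> (-4.2,14.722) [heading=0, draw]
  FD 12.7: (-4.2,14.722) -> (8.5,14.722) [heading=0, draw]
  -- iteration 3/5 --
  RT 120: heading 0 -> 240
  FD 4.3: (8.5,14.722) -> (6.35,10.999) [heading=240, draw]
  FD 12.7: (6.35,10.999) -> (0,0) [heading=240, draw]
  -- iteration 4/5 --
  RT 120: heading 240 -> 120
  FD 4.3: (0,0) -> (-2.15,3.724) [heading=120, draw]
  FD 12.7: (-2.15,3.724) -> (-8.5,14.722) [heading=120, draw]
  -- iteration 5/5 --
  RT 120: heading 120 -> 0
  FD 4.3: (-8.5,14.722) -> (-4.2,14.722) [heading=0, draw]
  FD 12.7: (-4.2,14.722) -> (8.5,14.722) [heading=0, draw]
]
FD 4: (8.5,14.722) -> (12.5,14.722) [heading=0, draw]
PD: pen down
Final: pos=(12.5,14.722), heading=0, 11 segment(s) drawn
Segments drawn: 11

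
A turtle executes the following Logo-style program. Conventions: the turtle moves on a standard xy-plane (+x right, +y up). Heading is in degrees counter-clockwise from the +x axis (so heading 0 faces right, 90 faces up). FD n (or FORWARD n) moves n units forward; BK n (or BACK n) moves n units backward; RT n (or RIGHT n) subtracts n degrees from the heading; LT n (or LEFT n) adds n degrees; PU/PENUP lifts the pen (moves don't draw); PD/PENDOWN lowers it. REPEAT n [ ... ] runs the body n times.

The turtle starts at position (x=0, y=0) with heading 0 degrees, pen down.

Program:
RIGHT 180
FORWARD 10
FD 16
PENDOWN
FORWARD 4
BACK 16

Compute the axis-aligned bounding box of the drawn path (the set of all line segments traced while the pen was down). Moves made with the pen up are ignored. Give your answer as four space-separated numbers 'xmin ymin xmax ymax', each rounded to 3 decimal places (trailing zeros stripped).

Executing turtle program step by step:
Start: pos=(0,0), heading=0, pen down
RT 180: heading 0 -> 180
FD 10: (0,0) -> (-10,0) [heading=180, draw]
FD 16: (-10,0) -> (-26,0) [heading=180, draw]
PD: pen down
FD 4: (-26,0) -> (-30,0) [heading=180, draw]
BK 16: (-30,0) -> (-14,0) [heading=180, draw]
Final: pos=(-14,0), heading=180, 4 segment(s) drawn

Segment endpoints: x in {-30, -26, -14, -10, 0}, y in {0, 0, 0, 0, 0}
xmin=-30, ymin=0, xmax=0, ymax=0

Answer: -30 0 0 0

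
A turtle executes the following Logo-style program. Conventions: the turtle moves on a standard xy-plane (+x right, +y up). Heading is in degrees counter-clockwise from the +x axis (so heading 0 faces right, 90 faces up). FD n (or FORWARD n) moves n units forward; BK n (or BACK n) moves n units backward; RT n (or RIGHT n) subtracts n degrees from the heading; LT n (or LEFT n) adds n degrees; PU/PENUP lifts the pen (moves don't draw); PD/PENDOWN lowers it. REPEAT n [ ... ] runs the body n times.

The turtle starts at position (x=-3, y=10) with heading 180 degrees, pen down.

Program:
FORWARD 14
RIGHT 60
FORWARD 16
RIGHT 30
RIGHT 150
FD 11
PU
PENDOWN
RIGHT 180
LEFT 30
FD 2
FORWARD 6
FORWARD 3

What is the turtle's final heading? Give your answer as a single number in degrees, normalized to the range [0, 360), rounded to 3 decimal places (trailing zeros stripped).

Executing turtle program step by step:
Start: pos=(-3,10), heading=180, pen down
FD 14: (-3,10) -> (-17,10) [heading=180, draw]
RT 60: heading 180 -> 120
FD 16: (-17,10) -> (-25,23.856) [heading=120, draw]
RT 30: heading 120 -> 90
RT 150: heading 90 -> 300
FD 11: (-25,23.856) -> (-19.5,14.33) [heading=300, draw]
PU: pen up
PD: pen down
RT 180: heading 300 -> 120
LT 30: heading 120 -> 150
FD 2: (-19.5,14.33) -> (-21.232,15.33) [heading=150, draw]
FD 6: (-21.232,15.33) -> (-26.428,18.33) [heading=150, draw]
FD 3: (-26.428,18.33) -> (-29.026,19.83) [heading=150, draw]
Final: pos=(-29.026,19.83), heading=150, 6 segment(s) drawn

Answer: 150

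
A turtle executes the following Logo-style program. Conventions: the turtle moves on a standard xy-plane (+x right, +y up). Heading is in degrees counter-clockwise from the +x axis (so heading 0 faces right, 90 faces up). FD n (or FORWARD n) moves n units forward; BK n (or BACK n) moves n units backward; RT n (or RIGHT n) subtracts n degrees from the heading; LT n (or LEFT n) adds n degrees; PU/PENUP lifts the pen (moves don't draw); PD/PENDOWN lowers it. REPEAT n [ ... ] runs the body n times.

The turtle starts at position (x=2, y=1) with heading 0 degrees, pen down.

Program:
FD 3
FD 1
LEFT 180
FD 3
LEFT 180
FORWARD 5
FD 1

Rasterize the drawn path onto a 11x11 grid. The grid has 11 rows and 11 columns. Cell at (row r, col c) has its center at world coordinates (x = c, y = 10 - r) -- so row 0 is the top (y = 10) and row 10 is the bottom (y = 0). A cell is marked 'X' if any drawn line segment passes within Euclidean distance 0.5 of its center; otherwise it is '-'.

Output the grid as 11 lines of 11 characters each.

Segment 0: (2,1) -> (5,1)
Segment 1: (5,1) -> (6,1)
Segment 2: (6,1) -> (3,1)
Segment 3: (3,1) -> (8,1)
Segment 4: (8,1) -> (9,1)

Answer: -----------
-----------
-----------
-----------
-----------
-----------
-----------
-----------
-----------
--XXXXXXXX-
-----------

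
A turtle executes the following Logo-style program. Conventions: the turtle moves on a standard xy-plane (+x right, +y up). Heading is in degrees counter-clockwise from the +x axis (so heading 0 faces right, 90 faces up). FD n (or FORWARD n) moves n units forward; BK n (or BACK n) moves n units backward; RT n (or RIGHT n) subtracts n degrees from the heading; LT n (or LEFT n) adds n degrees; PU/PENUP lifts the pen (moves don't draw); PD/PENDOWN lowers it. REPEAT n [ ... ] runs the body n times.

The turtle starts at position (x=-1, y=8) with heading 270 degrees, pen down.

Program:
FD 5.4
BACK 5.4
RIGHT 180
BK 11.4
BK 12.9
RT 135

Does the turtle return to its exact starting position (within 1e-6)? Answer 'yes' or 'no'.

Executing turtle program step by step:
Start: pos=(-1,8), heading=270, pen down
FD 5.4: (-1,8) -> (-1,2.6) [heading=270, draw]
BK 5.4: (-1,2.6) -> (-1,8) [heading=270, draw]
RT 180: heading 270 -> 90
BK 11.4: (-1,8) -> (-1,-3.4) [heading=90, draw]
BK 12.9: (-1,-3.4) -> (-1,-16.3) [heading=90, draw]
RT 135: heading 90 -> 315
Final: pos=(-1,-16.3), heading=315, 4 segment(s) drawn

Start position: (-1, 8)
Final position: (-1, -16.3)
Distance = 24.3; >= 1e-6 -> NOT closed

Answer: no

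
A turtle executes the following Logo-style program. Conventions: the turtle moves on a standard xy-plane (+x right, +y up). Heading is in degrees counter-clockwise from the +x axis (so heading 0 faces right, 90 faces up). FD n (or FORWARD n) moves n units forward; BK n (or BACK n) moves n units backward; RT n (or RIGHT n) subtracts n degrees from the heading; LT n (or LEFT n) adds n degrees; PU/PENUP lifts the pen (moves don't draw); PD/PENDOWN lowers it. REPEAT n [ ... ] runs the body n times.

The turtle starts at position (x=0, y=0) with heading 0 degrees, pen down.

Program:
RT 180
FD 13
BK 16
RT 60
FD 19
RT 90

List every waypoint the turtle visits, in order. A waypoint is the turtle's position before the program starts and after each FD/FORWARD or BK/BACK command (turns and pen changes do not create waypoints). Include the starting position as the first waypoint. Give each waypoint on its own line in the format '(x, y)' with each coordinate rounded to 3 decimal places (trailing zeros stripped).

Answer: (0, 0)
(-13, 0)
(3, 0)
(-6.5, 16.454)

Derivation:
Executing turtle program step by step:
Start: pos=(0,0), heading=0, pen down
RT 180: heading 0 -> 180
FD 13: (0,0) -> (-13,0) [heading=180, draw]
BK 16: (-13,0) -> (3,0) [heading=180, draw]
RT 60: heading 180 -> 120
FD 19: (3,0) -> (-6.5,16.454) [heading=120, draw]
RT 90: heading 120 -> 30
Final: pos=(-6.5,16.454), heading=30, 3 segment(s) drawn
Waypoints (4 total):
(0, 0)
(-13, 0)
(3, 0)
(-6.5, 16.454)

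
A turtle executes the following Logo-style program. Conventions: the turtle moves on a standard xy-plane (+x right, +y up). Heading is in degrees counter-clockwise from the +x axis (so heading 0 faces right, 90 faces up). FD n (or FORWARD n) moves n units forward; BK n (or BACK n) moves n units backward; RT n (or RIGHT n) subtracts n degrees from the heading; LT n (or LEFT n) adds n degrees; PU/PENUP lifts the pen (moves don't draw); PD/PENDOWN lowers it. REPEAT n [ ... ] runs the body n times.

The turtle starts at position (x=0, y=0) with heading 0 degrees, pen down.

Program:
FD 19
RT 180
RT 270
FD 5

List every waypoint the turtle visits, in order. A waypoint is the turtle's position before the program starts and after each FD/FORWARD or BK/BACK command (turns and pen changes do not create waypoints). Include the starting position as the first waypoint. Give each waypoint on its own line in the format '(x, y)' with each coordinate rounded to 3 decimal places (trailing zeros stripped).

Answer: (0, 0)
(19, 0)
(19, -5)

Derivation:
Executing turtle program step by step:
Start: pos=(0,0), heading=0, pen down
FD 19: (0,0) -> (19,0) [heading=0, draw]
RT 180: heading 0 -> 180
RT 270: heading 180 -> 270
FD 5: (19,0) -> (19,-5) [heading=270, draw]
Final: pos=(19,-5), heading=270, 2 segment(s) drawn
Waypoints (3 total):
(0, 0)
(19, 0)
(19, -5)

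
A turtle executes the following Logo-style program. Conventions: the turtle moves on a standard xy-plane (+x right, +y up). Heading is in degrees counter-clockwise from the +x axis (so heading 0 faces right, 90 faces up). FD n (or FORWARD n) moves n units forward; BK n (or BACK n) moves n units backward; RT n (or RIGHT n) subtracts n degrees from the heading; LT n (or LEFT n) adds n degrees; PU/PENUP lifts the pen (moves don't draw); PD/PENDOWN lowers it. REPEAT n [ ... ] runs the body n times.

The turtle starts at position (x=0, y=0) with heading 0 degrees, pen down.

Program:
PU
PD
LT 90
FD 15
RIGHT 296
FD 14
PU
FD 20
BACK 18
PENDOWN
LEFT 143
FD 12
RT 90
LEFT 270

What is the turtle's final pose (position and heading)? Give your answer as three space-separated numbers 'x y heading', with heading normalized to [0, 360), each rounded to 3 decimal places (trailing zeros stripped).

Answer: -8.933 11.322 117

Derivation:
Executing turtle program step by step:
Start: pos=(0,0), heading=0, pen down
PU: pen up
PD: pen down
LT 90: heading 0 -> 90
FD 15: (0,0) -> (0,15) [heading=90, draw]
RT 296: heading 90 -> 154
FD 14: (0,15) -> (-12.583,21.137) [heading=154, draw]
PU: pen up
FD 20: (-12.583,21.137) -> (-30.559,29.905) [heading=154, move]
BK 18: (-30.559,29.905) -> (-14.381,22.014) [heading=154, move]
PD: pen down
LT 143: heading 154 -> 297
FD 12: (-14.381,22.014) -> (-8.933,11.322) [heading=297, draw]
RT 90: heading 297 -> 207
LT 270: heading 207 -> 117
Final: pos=(-8.933,11.322), heading=117, 3 segment(s) drawn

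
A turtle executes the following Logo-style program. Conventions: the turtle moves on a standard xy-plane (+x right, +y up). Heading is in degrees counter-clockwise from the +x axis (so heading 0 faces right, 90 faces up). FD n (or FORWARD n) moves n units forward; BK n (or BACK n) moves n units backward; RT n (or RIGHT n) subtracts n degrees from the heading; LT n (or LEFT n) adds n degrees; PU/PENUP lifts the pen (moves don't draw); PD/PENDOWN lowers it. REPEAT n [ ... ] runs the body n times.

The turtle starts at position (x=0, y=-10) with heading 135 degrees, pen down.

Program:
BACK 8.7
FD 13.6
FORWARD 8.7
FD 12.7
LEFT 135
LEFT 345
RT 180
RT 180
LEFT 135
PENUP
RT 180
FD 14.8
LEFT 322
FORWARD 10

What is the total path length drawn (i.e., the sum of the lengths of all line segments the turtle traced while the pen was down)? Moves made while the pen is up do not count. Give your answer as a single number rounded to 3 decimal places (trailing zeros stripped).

Executing turtle program step by step:
Start: pos=(0,-10), heading=135, pen down
BK 8.7: (0,-10) -> (6.152,-16.152) [heading=135, draw]
FD 13.6: (6.152,-16.152) -> (-3.465,-6.535) [heading=135, draw]
FD 8.7: (-3.465,-6.535) -> (-9.617,-0.383) [heading=135, draw]
FD 12.7: (-9.617,-0.383) -> (-18.597,8.597) [heading=135, draw]
LT 135: heading 135 -> 270
LT 345: heading 270 -> 255
RT 180: heading 255 -> 75
RT 180: heading 75 -> 255
LT 135: heading 255 -> 30
PU: pen up
RT 180: heading 30 -> 210
FD 14.8: (-18.597,8.597) -> (-31.414,1.197) [heading=210, move]
LT 322: heading 210 -> 172
FD 10: (-31.414,1.197) -> (-41.317,2.589) [heading=172, move]
Final: pos=(-41.317,2.589), heading=172, 4 segment(s) drawn

Segment lengths:
  seg 1: (0,-10) -> (6.152,-16.152), length = 8.7
  seg 2: (6.152,-16.152) -> (-3.465,-6.535), length = 13.6
  seg 3: (-3.465,-6.535) -> (-9.617,-0.383), length = 8.7
  seg 4: (-9.617,-0.383) -> (-18.597,8.597), length = 12.7
Total = 43.7

Answer: 43.7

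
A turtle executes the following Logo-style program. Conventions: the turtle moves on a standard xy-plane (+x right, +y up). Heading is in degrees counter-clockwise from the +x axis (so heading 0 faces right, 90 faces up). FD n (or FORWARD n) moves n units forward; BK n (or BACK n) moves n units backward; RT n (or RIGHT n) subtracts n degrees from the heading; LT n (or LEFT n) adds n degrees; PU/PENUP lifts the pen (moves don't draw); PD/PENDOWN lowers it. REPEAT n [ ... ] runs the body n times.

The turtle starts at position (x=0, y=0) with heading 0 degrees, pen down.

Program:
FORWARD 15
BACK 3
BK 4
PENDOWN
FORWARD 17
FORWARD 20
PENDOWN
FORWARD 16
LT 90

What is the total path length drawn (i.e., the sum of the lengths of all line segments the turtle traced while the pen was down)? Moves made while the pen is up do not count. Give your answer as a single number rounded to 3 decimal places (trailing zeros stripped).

Answer: 75

Derivation:
Executing turtle program step by step:
Start: pos=(0,0), heading=0, pen down
FD 15: (0,0) -> (15,0) [heading=0, draw]
BK 3: (15,0) -> (12,0) [heading=0, draw]
BK 4: (12,0) -> (8,0) [heading=0, draw]
PD: pen down
FD 17: (8,0) -> (25,0) [heading=0, draw]
FD 20: (25,0) -> (45,0) [heading=0, draw]
PD: pen down
FD 16: (45,0) -> (61,0) [heading=0, draw]
LT 90: heading 0 -> 90
Final: pos=(61,0), heading=90, 6 segment(s) drawn

Segment lengths:
  seg 1: (0,0) -> (15,0), length = 15
  seg 2: (15,0) -> (12,0), length = 3
  seg 3: (12,0) -> (8,0), length = 4
  seg 4: (8,0) -> (25,0), length = 17
  seg 5: (25,0) -> (45,0), length = 20
  seg 6: (45,0) -> (61,0), length = 16
Total = 75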